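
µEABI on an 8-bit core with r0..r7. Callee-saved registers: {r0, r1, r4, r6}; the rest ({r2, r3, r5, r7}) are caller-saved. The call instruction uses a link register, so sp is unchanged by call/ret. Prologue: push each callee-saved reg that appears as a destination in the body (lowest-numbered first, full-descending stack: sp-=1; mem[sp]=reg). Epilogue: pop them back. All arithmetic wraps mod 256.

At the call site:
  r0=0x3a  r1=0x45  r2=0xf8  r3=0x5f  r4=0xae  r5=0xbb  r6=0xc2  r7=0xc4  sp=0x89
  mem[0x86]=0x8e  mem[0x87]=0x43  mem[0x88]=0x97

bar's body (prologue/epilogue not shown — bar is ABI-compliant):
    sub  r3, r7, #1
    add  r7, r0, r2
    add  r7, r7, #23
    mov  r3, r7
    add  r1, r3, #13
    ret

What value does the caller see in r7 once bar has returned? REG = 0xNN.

REG = 0x49

prologue: push r1 → mem[0x88]=0x45, sp=0x88
body[0] sub  r3, r7, #1 → r3=0xc3
body[1] add  r7, r0, r2 → r7=0x32
body[2] add  r7, r7, #23 → r7=0x49
body[3] mov  r3, r7 → r3=0x49
body[4] add  r1, r3, #13 → r1=0x56
epilogue: pop r1=0x45, sp=0x89
r7 is caller-saved → body value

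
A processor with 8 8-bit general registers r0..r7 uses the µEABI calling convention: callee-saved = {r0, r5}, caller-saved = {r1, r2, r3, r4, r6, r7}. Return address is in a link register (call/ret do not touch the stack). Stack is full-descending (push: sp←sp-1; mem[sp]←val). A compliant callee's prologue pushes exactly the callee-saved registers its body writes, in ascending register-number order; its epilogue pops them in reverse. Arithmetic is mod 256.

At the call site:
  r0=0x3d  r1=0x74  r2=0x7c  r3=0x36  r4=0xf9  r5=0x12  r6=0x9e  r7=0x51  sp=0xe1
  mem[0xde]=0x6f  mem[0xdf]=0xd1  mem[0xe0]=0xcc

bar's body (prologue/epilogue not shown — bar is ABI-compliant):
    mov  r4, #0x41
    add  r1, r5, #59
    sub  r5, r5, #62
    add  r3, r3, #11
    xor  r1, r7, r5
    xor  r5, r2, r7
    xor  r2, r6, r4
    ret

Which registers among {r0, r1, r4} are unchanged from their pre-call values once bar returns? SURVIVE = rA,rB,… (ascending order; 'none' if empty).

SURVIVE = r0

prologue: push r5 → mem[0xe0]=0x12, sp=0xe0
body[0] mov  r4, #0x41 → r4=0x41
body[1] add  r1, r5, #59 → r1=0x4d
body[2] sub  r5, r5, #62 → r5=0xd4
body[3] add  r3, r3, #11 → r3=0x41
body[4] xor  r1, r7, r5 → r1=0x85
body[5] xor  r5, r2, r7 → r5=0x2d
body[6] xor  r2, r6, r4 → r2=0xdf
epilogue: pop r5=0x12, sp=0xe1
r0: callee-saved, written=False
r1: caller-saved, written=True
r4: caller-saved, written=True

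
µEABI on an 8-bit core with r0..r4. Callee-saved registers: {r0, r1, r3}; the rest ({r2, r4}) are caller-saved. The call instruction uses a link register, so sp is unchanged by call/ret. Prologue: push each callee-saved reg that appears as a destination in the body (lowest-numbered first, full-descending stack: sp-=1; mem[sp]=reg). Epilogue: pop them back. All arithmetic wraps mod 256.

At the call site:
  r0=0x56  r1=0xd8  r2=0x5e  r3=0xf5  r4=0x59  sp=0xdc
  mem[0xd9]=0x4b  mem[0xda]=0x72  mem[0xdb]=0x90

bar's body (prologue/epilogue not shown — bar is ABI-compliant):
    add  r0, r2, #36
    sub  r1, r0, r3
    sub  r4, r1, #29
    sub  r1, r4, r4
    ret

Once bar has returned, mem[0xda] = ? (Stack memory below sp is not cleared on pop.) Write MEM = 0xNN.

MEM = 0xd8

prologue: push r0 → mem[0xdb]=0x56, sp=0xdb
prologue: push r1 → mem[0xda]=0xd8, sp=0xda
body[0] add  r0, r2, #36 → r0=0x82
body[1] sub  r1, r0, r3 → r1=0x8d
body[2] sub  r4, r1, #29 → r4=0x70
body[3] sub  r1, r4, r4 → r1=0x00
epilogue: pop r1=0xd8, sp=0xdb
epilogue: pop r0=0x56, sp=0xdc
prologue pushed ['r0', 'r1'] at ['0xdb', '0xda']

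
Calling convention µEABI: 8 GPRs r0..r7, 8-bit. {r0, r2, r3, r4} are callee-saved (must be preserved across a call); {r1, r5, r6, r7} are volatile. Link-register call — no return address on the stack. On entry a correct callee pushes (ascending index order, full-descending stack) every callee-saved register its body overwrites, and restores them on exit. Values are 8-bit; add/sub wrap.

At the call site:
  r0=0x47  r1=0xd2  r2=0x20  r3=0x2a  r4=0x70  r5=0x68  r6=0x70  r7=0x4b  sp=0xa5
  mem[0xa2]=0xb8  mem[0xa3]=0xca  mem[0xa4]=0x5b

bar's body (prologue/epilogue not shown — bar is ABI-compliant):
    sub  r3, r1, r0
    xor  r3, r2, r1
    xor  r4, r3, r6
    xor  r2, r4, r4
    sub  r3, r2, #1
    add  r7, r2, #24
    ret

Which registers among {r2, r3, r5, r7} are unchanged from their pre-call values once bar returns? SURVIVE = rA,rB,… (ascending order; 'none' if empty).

SURVIVE = r2,r3,r5

prologue: push r2 -> mem[0xa4]=0x20, sp=0xa4
prologue: push r3 -> mem[0xa3]=0x2a, sp=0xa3
prologue: push r4 -> mem[0xa2]=0x70, sp=0xa2
body[0] sub  r3, r1, r0 -> r3=0x8b
body[1] xor  r3, r2, r1 -> r3=0xf2
body[2] xor  r4, r3, r6 -> r4=0x82
body[3] xor  r2, r4, r4 -> r2=0x00
body[4] sub  r3, r2, #1 -> r3=0xff
body[5] add  r7, r2, #24 -> r7=0x18
epilogue: pop r4=0x70, sp=0xa3
epilogue: pop r3=0x2a, sp=0xa4
epilogue: pop r2=0x20, sp=0xa5
r2: callee-saved, written=True
r3: callee-saved, written=True
r5: caller-saved, written=False
r7: caller-saved, written=True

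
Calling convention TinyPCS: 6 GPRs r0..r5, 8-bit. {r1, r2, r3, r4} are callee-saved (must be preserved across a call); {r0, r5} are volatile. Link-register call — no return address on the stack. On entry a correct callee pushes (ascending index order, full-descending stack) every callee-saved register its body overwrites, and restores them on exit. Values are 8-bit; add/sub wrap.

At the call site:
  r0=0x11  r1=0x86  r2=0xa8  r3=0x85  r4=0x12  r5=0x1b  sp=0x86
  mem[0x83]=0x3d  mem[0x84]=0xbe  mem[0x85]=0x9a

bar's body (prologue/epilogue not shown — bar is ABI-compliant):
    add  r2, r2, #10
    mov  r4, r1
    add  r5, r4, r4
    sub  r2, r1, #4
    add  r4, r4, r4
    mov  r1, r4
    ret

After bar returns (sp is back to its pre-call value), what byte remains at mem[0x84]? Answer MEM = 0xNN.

prologue: push r1 → mem[0x85]=0x86, sp=0x85
prologue: push r2 → mem[0x84]=0xa8, sp=0x84
prologue: push r4 → mem[0x83]=0x12, sp=0x83
body[0] add  r2, r2, #10 → r2=0xb2
body[1] mov  r4, r1 → r4=0x86
body[2] add  r5, r4, r4 → r5=0x0c
body[3] sub  r2, r1, #4 → r2=0x82
body[4] add  r4, r4, r4 → r4=0x0c
body[5] mov  r1, r4 → r1=0x0c
epilogue: pop r4=0x12, sp=0x84
epilogue: pop r2=0xa8, sp=0x85
epilogue: pop r1=0x86, sp=0x86
prologue pushed ['r1', 'r2', 'r4'] at ['0x85', '0x84', '0x83']

MEM = 0xa8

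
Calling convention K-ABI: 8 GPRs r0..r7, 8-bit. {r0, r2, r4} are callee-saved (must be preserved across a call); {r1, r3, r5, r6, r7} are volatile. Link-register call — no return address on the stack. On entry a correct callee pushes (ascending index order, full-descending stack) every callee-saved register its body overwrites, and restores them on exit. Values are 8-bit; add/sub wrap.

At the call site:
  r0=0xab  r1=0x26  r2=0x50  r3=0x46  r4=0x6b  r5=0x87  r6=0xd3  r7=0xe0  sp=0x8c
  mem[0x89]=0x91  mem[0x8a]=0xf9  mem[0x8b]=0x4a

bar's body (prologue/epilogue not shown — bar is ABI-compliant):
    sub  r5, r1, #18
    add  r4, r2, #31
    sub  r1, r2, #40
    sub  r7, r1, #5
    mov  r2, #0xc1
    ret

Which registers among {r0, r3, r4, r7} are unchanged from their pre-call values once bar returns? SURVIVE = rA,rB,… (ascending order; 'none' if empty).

SURVIVE = r0,r3,r4

prologue: push r2 -> mem[0x8b]=0x50, sp=0x8b
prologue: push r4 -> mem[0x8a]=0x6b, sp=0x8a
body[0] sub  r5, r1, #18 -> r5=0x14
body[1] add  r4, r2, #31 -> r4=0x6f
body[2] sub  r1, r2, #40 -> r1=0x28
body[3] sub  r7, r1, #5 -> r7=0x23
body[4] mov  r2, #0xc1 -> r2=0xc1
epilogue: pop r4=0x6b, sp=0x8b
epilogue: pop r2=0x50, sp=0x8c
r0: callee-saved, written=False
r3: caller-saved, written=False
r4: callee-saved, written=True
r7: caller-saved, written=True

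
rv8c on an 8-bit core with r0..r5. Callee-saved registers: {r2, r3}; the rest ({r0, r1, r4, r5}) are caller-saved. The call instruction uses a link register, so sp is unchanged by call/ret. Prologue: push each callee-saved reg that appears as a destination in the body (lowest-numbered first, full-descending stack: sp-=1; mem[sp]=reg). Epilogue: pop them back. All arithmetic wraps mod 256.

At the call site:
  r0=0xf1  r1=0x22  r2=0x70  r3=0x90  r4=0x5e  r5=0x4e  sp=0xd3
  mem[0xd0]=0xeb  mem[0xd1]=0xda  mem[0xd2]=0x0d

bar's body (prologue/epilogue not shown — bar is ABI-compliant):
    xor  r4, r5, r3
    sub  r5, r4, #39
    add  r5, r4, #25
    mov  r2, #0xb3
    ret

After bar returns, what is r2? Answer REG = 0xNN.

prologue: push r2 → mem[0xd2]=0x70, sp=0xd2
body[0] xor  r4, r5, r3 → r4=0xde
body[1] sub  r5, r4, #39 → r5=0xb7
body[2] add  r5, r4, #25 → r5=0xf7
body[3] mov  r2, #0xb3 → r2=0xb3
epilogue: pop r2=0x70, sp=0xd3
r2 is callee-saved → restored

REG = 0x70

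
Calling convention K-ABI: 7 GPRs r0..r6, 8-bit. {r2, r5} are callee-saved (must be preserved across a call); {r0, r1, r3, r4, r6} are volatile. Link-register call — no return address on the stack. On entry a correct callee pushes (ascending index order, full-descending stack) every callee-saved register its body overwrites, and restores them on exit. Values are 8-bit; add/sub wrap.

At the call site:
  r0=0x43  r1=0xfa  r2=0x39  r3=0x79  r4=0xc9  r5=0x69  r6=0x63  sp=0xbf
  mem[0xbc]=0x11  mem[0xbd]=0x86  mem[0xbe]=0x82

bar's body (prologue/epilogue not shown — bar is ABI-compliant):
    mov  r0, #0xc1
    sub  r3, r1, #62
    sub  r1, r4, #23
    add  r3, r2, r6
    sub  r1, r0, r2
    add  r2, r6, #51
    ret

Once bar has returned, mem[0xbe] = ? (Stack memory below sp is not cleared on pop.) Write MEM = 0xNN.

MEM = 0x39

prologue: push r2 → mem[0xbe]=0x39, sp=0xbe
body[0] mov  r0, #0xc1 → r0=0xc1
body[1] sub  r3, r1, #62 → r3=0xbc
body[2] sub  r1, r4, #23 → r1=0xb2
body[3] add  r3, r2, r6 → r3=0x9c
body[4] sub  r1, r0, r2 → r1=0x88
body[5] add  r2, r6, #51 → r2=0x96
epilogue: pop r2=0x39, sp=0xbf
prologue pushed ['r2'] at ['0xbe']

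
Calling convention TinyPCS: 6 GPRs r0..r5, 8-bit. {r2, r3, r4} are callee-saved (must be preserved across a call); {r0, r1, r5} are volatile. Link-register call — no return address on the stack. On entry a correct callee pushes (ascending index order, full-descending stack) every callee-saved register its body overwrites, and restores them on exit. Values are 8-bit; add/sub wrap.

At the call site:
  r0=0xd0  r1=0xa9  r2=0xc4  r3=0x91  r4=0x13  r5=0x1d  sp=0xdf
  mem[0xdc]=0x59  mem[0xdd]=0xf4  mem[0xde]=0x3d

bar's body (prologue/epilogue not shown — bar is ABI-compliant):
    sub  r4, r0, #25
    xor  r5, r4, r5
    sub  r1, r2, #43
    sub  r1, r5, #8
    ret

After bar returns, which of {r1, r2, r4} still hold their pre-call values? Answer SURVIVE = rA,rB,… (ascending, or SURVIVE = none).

prologue: push r4 → mem[0xde]=0x13, sp=0xde
body[0] sub  r4, r0, #25 → r4=0xb7
body[1] xor  r5, r4, r5 → r5=0xaa
body[2] sub  r1, r2, #43 → r1=0x99
body[3] sub  r1, r5, #8 → r1=0xa2
epilogue: pop r4=0x13, sp=0xdf
r1: caller-saved, written=True
r2: callee-saved, written=False
r4: callee-saved, written=True

SURVIVE = r2,r4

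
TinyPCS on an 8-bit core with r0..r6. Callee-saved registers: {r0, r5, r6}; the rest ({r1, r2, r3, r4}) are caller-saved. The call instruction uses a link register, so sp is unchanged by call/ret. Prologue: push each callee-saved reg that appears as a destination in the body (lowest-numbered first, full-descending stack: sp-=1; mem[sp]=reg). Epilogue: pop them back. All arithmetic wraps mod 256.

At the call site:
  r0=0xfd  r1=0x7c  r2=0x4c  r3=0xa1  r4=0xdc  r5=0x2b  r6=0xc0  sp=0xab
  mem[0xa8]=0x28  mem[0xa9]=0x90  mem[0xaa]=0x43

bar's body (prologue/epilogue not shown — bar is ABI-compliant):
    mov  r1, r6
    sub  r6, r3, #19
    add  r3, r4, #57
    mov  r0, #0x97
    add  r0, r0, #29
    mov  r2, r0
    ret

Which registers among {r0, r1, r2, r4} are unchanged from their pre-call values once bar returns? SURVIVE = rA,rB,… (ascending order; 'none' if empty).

prologue: push r0 -> mem[0xaa]=0xfd, sp=0xaa
prologue: push r6 -> mem[0xa9]=0xc0, sp=0xa9
body[0] mov  r1, r6 -> r1=0xc0
body[1] sub  r6, r3, #19 -> r6=0x8e
body[2] add  r3, r4, #57 -> r3=0x15
body[3] mov  r0, #0x97 -> r0=0x97
body[4] add  r0, r0, #29 -> r0=0xb4
body[5] mov  r2, r0 -> r2=0xb4
epilogue: pop r6=0xc0, sp=0xaa
epilogue: pop r0=0xfd, sp=0xab
r0: callee-saved, written=True
r1: caller-saved, written=True
r2: caller-saved, written=True
r4: caller-saved, written=False

SURVIVE = r0,r4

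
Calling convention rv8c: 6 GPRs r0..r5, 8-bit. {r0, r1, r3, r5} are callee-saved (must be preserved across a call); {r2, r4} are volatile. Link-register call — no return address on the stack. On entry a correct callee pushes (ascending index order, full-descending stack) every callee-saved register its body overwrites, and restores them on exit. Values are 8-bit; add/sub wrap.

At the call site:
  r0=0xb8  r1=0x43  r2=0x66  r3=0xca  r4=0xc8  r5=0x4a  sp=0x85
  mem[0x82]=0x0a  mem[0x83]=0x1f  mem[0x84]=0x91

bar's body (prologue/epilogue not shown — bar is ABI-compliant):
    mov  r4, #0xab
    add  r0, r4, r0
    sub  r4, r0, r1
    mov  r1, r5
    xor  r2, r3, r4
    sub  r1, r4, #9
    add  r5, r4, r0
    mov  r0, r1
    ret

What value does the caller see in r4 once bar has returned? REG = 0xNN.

prologue: push r0 → mem[0x84]=0xb8, sp=0x84
prologue: push r1 → mem[0x83]=0x43, sp=0x83
prologue: push r5 → mem[0x82]=0x4a, sp=0x82
body[0] mov  r4, #0xab → r4=0xab
body[1] add  r0, r4, r0 → r0=0x63
body[2] sub  r4, r0, r1 → r4=0x20
body[3] mov  r1, r5 → r1=0x4a
body[4] xor  r2, r3, r4 → r2=0xea
body[5] sub  r1, r4, #9 → r1=0x17
body[6] add  r5, r4, r0 → r5=0x83
body[7] mov  r0, r1 → r0=0x17
epilogue: pop r5=0x4a, sp=0x83
epilogue: pop r1=0x43, sp=0x84
epilogue: pop r0=0xb8, sp=0x85
r4 is caller-saved → body value

REG = 0x20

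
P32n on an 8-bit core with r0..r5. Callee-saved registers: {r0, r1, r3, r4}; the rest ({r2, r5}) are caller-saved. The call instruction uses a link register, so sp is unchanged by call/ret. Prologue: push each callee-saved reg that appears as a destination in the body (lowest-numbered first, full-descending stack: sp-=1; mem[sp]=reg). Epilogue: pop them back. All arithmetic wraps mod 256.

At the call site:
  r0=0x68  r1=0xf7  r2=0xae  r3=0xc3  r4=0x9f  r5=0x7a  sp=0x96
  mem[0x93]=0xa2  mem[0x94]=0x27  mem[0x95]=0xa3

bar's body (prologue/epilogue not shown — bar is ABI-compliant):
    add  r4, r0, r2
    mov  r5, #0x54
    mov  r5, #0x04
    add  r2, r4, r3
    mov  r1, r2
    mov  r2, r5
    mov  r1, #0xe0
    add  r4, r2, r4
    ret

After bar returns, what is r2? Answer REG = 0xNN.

prologue: push r1 -> mem[0x95]=0xf7, sp=0x95
prologue: push r4 -> mem[0x94]=0x9f, sp=0x94
body[0] add  r4, r0, r2 -> r4=0x16
body[1] mov  r5, #0x54 -> r5=0x54
body[2] mov  r5, #0x04 -> r5=0x04
body[3] add  r2, r4, r3 -> r2=0xd9
body[4] mov  r1, r2 -> r1=0xd9
body[5] mov  r2, r5 -> r2=0x04
body[6] mov  r1, #0xe0 -> r1=0xe0
body[7] add  r4, r2, r4 -> r4=0x1a
epilogue: pop r4=0x9f, sp=0x95
epilogue: pop r1=0xf7, sp=0x96
r2 is caller-saved -> body value

REG = 0x04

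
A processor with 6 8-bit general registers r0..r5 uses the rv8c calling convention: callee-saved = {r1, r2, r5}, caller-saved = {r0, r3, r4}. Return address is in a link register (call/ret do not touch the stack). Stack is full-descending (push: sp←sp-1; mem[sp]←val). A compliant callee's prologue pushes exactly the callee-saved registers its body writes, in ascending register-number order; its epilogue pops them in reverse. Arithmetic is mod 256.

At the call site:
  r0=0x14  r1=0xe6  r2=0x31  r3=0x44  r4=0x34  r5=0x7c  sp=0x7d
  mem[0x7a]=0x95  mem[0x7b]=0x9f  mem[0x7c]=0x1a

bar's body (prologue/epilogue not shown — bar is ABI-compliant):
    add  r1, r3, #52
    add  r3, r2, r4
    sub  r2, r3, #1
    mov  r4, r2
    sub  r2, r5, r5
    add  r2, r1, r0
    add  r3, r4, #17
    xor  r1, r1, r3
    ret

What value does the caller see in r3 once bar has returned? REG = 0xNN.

REG = 0x75

prologue: push r1 → mem[0x7c]=0xe6, sp=0x7c
prologue: push r2 → mem[0x7b]=0x31, sp=0x7b
body[0] add  r1, r3, #52 → r1=0x78
body[1] add  r3, r2, r4 → r3=0x65
body[2] sub  r2, r3, #1 → r2=0x64
body[3] mov  r4, r2 → r4=0x64
body[4] sub  r2, r5, r5 → r2=0x00
body[5] add  r2, r1, r0 → r2=0x8c
body[6] add  r3, r4, #17 → r3=0x75
body[7] xor  r1, r1, r3 → r1=0x0d
epilogue: pop r2=0x31, sp=0x7c
epilogue: pop r1=0xe6, sp=0x7d
r3 is caller-saved → body value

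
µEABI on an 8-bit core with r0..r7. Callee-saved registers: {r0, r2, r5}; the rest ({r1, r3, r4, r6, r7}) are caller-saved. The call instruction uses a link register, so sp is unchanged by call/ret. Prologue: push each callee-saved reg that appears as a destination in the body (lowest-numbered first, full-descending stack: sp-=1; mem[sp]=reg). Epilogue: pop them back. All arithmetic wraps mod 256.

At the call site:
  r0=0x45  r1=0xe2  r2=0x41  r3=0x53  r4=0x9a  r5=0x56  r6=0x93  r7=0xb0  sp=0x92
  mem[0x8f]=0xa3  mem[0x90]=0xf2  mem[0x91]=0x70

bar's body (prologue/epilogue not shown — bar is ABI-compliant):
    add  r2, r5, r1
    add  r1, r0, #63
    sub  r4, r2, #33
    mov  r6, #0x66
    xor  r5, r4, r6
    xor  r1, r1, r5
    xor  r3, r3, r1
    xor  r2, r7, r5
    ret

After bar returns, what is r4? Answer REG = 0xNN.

prologue: push r2 -> mem[0x91]=0x41, sp=0x91
prologue: push r5 -> mem[0x90]=0x56, sp=0x90
body[0] add  r2, r5, r1 -> r2=0x38
body[1] add  r1, r0, #63 -> r1=0x84
body[2] sub  r4, r2, #33 -> r4=0x17
body[3] mov  r6, #0x66 -> r6=0x66
body[4] xor  r5, r4, r6 -> r5=0x71
body[5] xor  r1, r1, r5 -> r1=0xf5
body[6] xor  r3, r3, r1 -> r3=0xa6
body[7] xor  r2, r7, r5 -> r2=0xc1
epilogue: pop r5=0x56, sp=0x91
epilogue: pop r2=0x41, sp=0x92
r4 is caller-saved -> body value

REG = 0x17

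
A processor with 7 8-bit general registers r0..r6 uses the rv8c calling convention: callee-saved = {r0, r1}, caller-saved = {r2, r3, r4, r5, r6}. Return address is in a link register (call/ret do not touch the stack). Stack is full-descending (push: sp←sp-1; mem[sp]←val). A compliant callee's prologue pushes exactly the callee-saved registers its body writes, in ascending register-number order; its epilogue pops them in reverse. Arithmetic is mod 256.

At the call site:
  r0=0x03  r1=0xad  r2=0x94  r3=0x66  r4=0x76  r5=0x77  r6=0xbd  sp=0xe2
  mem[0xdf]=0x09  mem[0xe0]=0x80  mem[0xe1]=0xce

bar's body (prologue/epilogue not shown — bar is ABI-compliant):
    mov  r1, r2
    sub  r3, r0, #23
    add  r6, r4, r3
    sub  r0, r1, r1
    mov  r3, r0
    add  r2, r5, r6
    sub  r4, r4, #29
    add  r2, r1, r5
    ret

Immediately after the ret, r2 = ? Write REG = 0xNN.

prologue: push r0 → mem[0xe1]=0x03, sp=0xe1
prologue: push r1 → mem[0xe0]=0xad, sp=0xe0
body[0] mov  r1, r2 → r1=0x94
body[1] sub  r3, r0, #23 → r3=0xec
body[2] add  r6, r4, r3 → r6=0x62
body[3] sub  r0, r1, r1 → r0=0x00
body[4] mov  r3, r0 → r3=0x00
body[5] add  r2, r5, r6 → r2=0xd9
body[6] sub  r4, r4, #29 → r4=0x59
body[7] add  r2, r1, r5 → r2=0x0b
epilogue: pop r1=0xad, sp=0xe1
epilogue: pop r0=0x03, sp=0xe2
r2 is caller-saved → body value

REG = 0x0b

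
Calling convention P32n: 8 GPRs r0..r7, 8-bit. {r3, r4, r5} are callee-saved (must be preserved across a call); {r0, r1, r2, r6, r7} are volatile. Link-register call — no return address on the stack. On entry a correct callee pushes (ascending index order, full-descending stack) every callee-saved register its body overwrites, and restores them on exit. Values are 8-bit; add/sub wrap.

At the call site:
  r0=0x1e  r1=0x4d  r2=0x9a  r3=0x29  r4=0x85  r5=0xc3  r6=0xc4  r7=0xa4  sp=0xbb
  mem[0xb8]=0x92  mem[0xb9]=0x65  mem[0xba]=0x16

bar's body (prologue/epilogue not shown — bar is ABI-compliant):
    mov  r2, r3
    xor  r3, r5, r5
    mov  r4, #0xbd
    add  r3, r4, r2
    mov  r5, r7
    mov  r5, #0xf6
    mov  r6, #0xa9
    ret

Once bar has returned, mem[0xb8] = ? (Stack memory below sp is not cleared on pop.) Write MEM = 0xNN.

MEM = 0xc3

prologue: push r3 → mem[0xba]=0x29, sp=0xba
prologue: push r4 → mem[0xb9]=0x85, sp=0xb9
prologue: push r5 → mem[0xb8]=0xc3, sp=0xb8
body[0] mov  r2, r3 → r2=0x29
body[1] xor  r3, r5, r5 → r3=0x00
body[2] mov  r4, #0xbd → r4=0xbd
body[3] add  r3, r4, r2 → r3=0xe6
body[4] mov  r5, r7 → r5=0xa4
body[5] mov  r5, #0xf6 → r5=0xf6
body[6] mov  r6, #0xa9 → r6=0xa9
epilogue: pop r5=0xc3, sp=0xb9
epilogue: pop r4=0x85, sp=0xba
epilogue: pop r3=0x29, sp=0xbb
prologue pushed ['r3', 'r4', 'r5'] at ['0xba', '0xb9', '0xb8']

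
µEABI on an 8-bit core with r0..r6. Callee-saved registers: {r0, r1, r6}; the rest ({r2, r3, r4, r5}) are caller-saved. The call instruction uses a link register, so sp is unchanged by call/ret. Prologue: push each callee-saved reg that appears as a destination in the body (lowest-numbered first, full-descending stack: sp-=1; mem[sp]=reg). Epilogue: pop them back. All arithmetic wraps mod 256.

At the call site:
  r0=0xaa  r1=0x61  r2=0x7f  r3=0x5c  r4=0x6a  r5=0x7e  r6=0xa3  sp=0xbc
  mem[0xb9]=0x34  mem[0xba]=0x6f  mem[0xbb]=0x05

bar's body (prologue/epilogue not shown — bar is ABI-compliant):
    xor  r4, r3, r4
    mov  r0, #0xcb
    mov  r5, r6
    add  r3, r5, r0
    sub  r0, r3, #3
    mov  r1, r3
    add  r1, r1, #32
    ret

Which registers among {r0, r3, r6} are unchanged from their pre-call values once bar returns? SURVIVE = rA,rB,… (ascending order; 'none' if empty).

SURVIVE = r0,r6

prologue: push r0 -> mem[0xbb]=0xaa, sp=0xbb
prologue: push r1 -> mem[0xba]=0x61, sp=0xba
body[0] xor  r4, r3, r4 -> r4=0x36
body[1] mov  r0, #0xcb -> r0=0xcb
body[2] mov  r5, r6 -> r5=0xa3
body[3] add  r3, r5, r0 -> r3=0x6e
body[4] sub  r0, r3, #3 -> r0=0x6b
body[5] mov  r1, r3 -> r1=0x6e
body[6] add  r1, r1, #32 -> r1=0x8e
epilogue: pop r1=0x61, sp=0xbb
epilogue: pop r0=0xaa, sp=0xbc
r0: callee-saved, written=True
r3: caller-saved, written=True
r6: callee-saved, written=False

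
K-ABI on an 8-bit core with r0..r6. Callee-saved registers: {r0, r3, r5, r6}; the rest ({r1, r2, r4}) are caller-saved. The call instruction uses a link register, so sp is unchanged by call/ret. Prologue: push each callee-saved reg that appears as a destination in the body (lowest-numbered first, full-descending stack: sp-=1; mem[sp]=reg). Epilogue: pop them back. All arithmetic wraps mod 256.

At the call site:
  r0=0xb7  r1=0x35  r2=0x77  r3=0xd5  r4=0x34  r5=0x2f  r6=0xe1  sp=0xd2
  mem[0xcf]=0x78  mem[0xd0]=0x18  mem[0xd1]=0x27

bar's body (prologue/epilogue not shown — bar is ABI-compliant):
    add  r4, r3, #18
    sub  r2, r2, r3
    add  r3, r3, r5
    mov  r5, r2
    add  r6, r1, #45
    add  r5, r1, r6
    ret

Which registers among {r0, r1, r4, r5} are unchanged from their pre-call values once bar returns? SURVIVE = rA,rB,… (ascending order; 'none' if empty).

SURVIVE = r0,r1,r5

prologue: push r3 -> mem[0xd1]=0xd5, sp=0xd1
prologue: push r5 -> mem[0xd0]=0x2f, sp=0xd0
prologue: push r6 -> mem[0xcf]=0xe1, sp=0xcf
body[0] add  r4, r3, #18 -> r4=0xe7
body[1] sub  r2, r2, r3 -> r2=0xa2
body[2] add  r3, r3, r5 -> r3=0x04
body[3] mov  r5, r2 -> r5=0xa2
body[4] add  r6, r1, #45 -> r6=0x62
body[5] add  r5, r1, r6 -> r5=0x97
epilogue: pop r6=0xe1, sp=0xd0
epilogue: pop r5=0x2f, sp=0xd1
epilogue: pop r3=0xd5, sp=0xd2
r0: callee-saved, written=False
r1: caller-saved, written=False
r4: caller-saved, written=True
r5: callee-saved, written=True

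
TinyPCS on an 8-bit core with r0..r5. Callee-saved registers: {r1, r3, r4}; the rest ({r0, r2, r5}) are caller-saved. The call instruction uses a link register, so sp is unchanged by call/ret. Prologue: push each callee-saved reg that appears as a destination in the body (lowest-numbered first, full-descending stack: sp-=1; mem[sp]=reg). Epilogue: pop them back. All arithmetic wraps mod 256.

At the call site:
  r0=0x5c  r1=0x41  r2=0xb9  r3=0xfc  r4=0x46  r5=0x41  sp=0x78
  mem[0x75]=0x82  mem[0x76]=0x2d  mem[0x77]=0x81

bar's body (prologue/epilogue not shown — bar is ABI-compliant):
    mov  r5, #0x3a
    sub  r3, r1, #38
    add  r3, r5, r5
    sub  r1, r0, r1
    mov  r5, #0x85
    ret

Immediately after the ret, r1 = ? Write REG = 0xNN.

prologue: push r1 → mem[0x77]=0x41, sp=0x77
prologue: push r3 → mem[0x76]=0xfc, sp=0x76
body[0] mov  r5, #0x3a → r5=0x3a
body[1] sub  r3, r1, #38 → r3=0x1b
body[2] add  r3, r5, r5 → r3=0x74
body[3] sub  r1, r0, r1 → r1=0x1b
body[4] mov  r5, #0x85 → r5=0x85
epilogue: pop r3=0xfc, sp=0x77
epilogue: pop r1=0x41, sp=0x78
r1 is callee-saved → restored

REG = 0x41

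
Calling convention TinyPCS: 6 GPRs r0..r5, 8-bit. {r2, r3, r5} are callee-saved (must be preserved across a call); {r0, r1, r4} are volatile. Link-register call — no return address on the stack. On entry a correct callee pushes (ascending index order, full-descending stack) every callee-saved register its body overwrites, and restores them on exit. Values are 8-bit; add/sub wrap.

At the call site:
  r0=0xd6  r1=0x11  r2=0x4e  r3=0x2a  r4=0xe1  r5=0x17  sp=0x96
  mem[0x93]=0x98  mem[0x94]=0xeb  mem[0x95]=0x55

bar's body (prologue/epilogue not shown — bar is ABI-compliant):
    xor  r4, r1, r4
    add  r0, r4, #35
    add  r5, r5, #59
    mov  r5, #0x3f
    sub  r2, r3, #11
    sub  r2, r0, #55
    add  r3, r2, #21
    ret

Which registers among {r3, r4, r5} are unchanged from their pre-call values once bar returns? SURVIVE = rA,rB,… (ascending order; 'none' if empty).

prologue: push r2 → mem[0x95]=0x4e, sp=0x95
prologue: push r3 → mem[0x94]=0x2a, sp=0x94
prologue: push r5 → mem[0x93]=0x17, sp=0x93
body[0] xor  r4, r1, r4 → r4=0xf0
body[1] add  r0, r4, #35 → r0=0x13
body[2] add  r5, r5, #59 → r5=0x52
body[3] mov  r5, #0x3f → r5=0x3f
body[4] sub  r2, r3, #11 → r2=0x1f
body[5] sub  r2, r0, #55 → r2=0xdc
body[6] add  r3, r2, #21 → r3=0xf1
epilogue: pop r5=0x17, sp=0x94
epilogue: pop r3=0x2a, sp=0x95
epilogue: pop r2=0x4e, sp=0x96
r3: callee-saved, written=True
r4: caller-saved, written=True
r5: callee-saved, written=True

SURVIVE = r3,r5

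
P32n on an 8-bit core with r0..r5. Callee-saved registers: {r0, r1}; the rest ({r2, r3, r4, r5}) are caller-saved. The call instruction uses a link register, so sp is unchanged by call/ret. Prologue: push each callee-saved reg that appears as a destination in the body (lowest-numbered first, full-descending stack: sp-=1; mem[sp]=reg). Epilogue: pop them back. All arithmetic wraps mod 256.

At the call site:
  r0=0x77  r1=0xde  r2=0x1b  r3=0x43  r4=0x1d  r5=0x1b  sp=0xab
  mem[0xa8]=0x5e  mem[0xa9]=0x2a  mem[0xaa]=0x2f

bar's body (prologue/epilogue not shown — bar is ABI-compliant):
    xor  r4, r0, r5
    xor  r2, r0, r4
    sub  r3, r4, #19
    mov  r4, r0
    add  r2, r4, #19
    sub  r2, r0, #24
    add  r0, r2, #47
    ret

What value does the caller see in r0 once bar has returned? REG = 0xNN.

prologue: push r0 -> mem[0xaa]=0x77, sp=0xaa
body[0] xor  r4, r0, r5 -> r4=0x6c
body[1] xor  r2, r0, r4 -> r2=0x1b
body[2] sub  r3, r4, #19 -> r3=0x59
body[3] mov  r4, r0 -> r4=0x77
body[4] add  r2, r4, #19 -> r2=0x8a
body[5] sub  r2, r0, #24 -> r2=0x5f
body[6] add  r0, r2, #47 -> r0=0x8e
epilogue: pop r0=0x77, sp=0xab
r0 is callee-saved -> restored

REG = 0x77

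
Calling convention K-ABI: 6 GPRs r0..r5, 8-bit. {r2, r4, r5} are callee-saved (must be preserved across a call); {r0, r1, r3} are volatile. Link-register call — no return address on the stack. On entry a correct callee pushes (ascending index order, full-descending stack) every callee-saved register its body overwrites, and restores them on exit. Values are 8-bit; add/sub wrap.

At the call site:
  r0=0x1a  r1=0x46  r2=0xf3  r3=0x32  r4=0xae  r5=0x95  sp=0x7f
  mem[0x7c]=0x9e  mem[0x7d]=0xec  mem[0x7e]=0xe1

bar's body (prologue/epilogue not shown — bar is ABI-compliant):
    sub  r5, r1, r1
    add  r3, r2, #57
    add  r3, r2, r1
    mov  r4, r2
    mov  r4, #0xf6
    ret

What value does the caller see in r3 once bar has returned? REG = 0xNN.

REG = 0x39

prologue: push r4 → mem[0x7e]=0xae, sp=0x7e
prologue: push r5 → mem[0x7d]=0x95, sp=0x7d
body[0] sub  r5, r1, r1 → r5=0x00
body[1] add  r3, r2, #57 → r3=0x2c
body[2] add  r3, r2, r1 → r3=0x39
body[3] mov  r4, r2 → r4=0xf3
body[4] mov  r4, #0xf6 → r4=0xf6
epilogue: pop r5=0x95, sp=0x7e
epilogue: pop r4=0xae, sp=0x7f
r3 is caller-saved → body value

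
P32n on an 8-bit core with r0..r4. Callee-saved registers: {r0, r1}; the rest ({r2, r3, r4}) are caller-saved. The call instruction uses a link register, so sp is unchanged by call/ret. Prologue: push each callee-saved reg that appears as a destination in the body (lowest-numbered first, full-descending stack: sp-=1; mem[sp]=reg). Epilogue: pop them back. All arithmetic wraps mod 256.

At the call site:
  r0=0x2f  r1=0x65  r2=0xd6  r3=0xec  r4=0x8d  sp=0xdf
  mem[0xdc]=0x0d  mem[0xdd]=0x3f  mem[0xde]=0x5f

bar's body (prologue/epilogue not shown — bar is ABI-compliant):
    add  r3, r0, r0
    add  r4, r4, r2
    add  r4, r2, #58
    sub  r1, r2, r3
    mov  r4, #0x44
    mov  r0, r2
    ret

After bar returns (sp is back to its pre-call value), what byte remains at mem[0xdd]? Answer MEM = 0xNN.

prologue: push r0 -> mem[0xde]=0x2f, sp=0xde
prologue: push r1 -> mem[0xdd]=0x65, sp=0xdd
body[0] add  r3, r0, r0 -> r3=0x5e
body[1] add  r4, r4, r2 -> r4=0x63
body[2] add  r4, r2, #58 -> r4=0x10
body[3] sub  r1, r2, r3 -> r1=0x78
body[4] mov  r4, #0x44 -> r4=0x44
body[5] mov  r0, r2 -> r0=0xd6
epilogue: pop r1=0x65, sp=0xde
epilogue: pop r0=0x2f, sp=0xdf
prologue pushed ['r0', 'r1'] at ['0xde', '0xdd']

MEM = 0x65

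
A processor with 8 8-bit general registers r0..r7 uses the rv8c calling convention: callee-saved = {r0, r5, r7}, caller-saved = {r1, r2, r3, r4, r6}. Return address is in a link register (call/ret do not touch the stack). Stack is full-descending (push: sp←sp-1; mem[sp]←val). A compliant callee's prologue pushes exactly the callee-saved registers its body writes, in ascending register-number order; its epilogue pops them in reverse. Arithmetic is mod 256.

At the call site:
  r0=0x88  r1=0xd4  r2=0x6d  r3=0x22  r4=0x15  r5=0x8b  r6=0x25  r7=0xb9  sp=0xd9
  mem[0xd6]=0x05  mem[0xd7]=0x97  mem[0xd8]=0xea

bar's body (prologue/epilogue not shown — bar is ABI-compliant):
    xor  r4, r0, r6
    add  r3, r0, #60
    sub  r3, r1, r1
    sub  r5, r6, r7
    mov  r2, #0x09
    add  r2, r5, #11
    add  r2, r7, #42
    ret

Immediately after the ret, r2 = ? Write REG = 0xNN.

REG = 0xe3

prologue: push r5 -> mem[0xd8]=0x8b, sp=0xd8
body[0] xor  r4, r0, r6 -> r4=0xad
body[1] add  r3, r0, #60 -> r3=0xc4
body[2] sub  r3, r1, r1 -> r3=0x00
body[3] sub  r5, r6, r7 -> r5=0x6c
body[4] mov  r2, #0x09 -> r2=0x09
body[5] add  r2, r5, #11 -> r2=0x77
body[6] add  r2, r7, #42 -> r2=0xe3
epilogue: pop r5=0x8b, sp=0xd9
r2 is caller-saved -> body value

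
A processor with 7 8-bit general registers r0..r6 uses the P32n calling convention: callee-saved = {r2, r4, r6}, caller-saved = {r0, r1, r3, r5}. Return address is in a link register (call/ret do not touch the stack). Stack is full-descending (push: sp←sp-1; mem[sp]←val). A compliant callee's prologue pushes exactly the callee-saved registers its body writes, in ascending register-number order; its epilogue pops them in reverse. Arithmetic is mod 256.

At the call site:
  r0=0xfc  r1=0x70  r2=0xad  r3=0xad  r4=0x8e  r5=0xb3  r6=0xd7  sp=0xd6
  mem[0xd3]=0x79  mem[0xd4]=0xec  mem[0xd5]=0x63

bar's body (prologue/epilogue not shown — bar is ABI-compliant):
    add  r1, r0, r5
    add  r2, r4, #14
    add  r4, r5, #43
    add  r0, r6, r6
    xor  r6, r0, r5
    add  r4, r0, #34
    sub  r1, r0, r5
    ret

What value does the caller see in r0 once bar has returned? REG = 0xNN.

prologue: push r2 → mem[0xd5]=0xad, sp=0xd5
prologue: push r4 → mem[0xd4]=0x8e, sp=0xd4
prologue: push r6 → mem[0xd3]=0xd7, sp=0xd3
body[0] add  r1, r0, r5 → r1=0xaf
body[1] add  r2, r4, #14 → r2=0x9c
body[2] add  r4, r5, #43 → r4=0xde
body[3] add  r0, r6, r6 → r0=0xae
body[4] xor  r6, r0, r5 → r6=0x1d
body[5] add  r4, r0, #34 → r4=0xd0
body[6] sub  r1, r0, r5 → r1=0xfb
epilogue: pop r6=0xd7, sp=0xd4
epilogue: pop r4=0x8e, sp=0xd5
epilogue: pop r2=0xad, sp=0xd6
r0 is caller-saved → body value

REG = 0xae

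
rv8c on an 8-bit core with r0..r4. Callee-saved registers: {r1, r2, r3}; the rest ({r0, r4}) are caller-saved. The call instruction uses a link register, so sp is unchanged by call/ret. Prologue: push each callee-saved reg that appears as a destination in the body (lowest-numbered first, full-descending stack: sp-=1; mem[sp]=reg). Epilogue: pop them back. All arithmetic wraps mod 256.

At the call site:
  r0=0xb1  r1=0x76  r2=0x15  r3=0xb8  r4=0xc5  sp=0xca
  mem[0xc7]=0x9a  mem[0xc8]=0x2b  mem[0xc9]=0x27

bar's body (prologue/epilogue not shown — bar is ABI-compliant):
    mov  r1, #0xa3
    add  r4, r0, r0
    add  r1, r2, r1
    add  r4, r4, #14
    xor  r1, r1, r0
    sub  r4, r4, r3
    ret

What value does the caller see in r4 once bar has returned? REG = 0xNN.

prologue: push r1 -> mem[0xc9]=0x76, sp=0xc9
body[0] mov  r1, #0xa3 -> r1=0xa3
body[1] add  r4, r0, r0 -> r4=0x62
body[2] add  r1, r2, r1 -> r1=0xb8
body[3] add  r4, r4, #14 -> r4=0x70
body[4] xor  r1, r1, r0 -> r1=0x09
body[5] sub  r4, r4, r3 -> r4=0xb8
epilogue: pop r1=0x76, sp=0xca
r4 is caller-saved -> body value

REG = 0xb8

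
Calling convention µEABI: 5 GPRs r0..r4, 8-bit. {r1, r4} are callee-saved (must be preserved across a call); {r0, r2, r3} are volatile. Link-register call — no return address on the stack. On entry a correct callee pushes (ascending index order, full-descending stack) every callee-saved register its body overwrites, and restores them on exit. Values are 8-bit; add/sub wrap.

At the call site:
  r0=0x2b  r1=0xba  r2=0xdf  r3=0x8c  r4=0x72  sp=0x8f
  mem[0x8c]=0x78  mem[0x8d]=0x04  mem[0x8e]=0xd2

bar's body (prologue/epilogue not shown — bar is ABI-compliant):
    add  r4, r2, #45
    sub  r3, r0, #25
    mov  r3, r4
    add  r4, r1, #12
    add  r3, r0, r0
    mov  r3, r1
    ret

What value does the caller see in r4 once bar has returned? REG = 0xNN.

prologue: push r4 → mem[0x8e]=0x72, sp=0x8e
body[0] add  r4, r2, #45 → r4=0x0c
body[1] sub  r3, r0, #25 → r3=0x12
body[2] mov  r3, r4 → r3=0x0c
body[3] add  r4, r1, #12 → r4=0xc6
body[4] add  r3, r0, r0 → r3=0x56
body[5] mov  r3, r1 → r3=0xba
epilogue: pop r4=0x72, sp=0x8f
r4 is callee-saved → restored

REG = 0x72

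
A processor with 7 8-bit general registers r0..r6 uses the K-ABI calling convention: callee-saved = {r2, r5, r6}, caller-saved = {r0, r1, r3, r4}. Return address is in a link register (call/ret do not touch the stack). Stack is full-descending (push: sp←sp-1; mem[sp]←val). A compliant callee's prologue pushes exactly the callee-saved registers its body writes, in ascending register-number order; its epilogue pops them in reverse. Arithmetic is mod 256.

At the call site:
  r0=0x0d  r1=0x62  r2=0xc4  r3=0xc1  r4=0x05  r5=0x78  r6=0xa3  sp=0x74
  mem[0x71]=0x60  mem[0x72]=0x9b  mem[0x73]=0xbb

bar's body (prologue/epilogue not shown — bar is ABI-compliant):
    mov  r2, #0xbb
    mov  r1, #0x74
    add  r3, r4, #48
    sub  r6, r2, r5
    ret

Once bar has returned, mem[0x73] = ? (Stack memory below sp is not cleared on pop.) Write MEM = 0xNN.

MEM = 0xc4

prologue: push r2 → mem[0x73]=0xc4, sp=0x73
prologue: push r6 → mem[0x72]=0xa3, sp=0x72
body[0] mov  r2, #0xbb → r2=0xbb
body[1] mov  r1, #0x74 → r1=0x74
body[2] add  r3, r4, #48 → r3=0x35
body[3] sub  r6, r2, r5 → r6=0x43
epilogue: pop r6=0xa3, sp=0x73
epilogue: pop r2=0xc4, sp=0x74
prologue pushed ['r2', 'r6'] at ['0x73', '0x72']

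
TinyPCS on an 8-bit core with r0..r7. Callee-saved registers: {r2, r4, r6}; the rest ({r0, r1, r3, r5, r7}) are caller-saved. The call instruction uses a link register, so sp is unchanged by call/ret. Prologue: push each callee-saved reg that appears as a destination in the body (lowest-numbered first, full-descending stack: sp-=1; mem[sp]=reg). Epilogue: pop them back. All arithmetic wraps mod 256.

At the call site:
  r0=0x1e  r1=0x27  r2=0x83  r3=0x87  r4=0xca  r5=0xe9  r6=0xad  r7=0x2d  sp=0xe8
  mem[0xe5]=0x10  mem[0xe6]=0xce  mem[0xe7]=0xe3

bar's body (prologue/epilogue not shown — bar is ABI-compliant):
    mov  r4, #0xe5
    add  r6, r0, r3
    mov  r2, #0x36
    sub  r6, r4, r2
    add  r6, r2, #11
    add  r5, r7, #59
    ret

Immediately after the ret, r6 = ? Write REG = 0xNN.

prologue: push r2 -> mem[0xe7]=0x83, sp=0xe7
prologue: push r4 -> mem[0xe6]=0xca, sp=0xe6
prologue: push r6 -> mem[0xe5]=0xad, sp=0xe5
body[0] mov  r4, #0xe5 -> r4=0xe5
body[1] add  r6, r0, r3 -> r6=0xa5
body[2] mov  r2, #0x36 -> r2=0x36
body[3] sub  r6, r4, r2 -> r6=0xaf
body[4] add  r6, r2, #11 -> r6=0x41
body[5] add  r5, r7, #59 -> r5=0x68
epilogue: pop r6=0xad, sp=0xe6
epilogue: pop r4=0xca, sp=0xe7
epilogue: pop r2=0x83, sp=0xe8
r6 is callee-saved -> restored

REG = 0xad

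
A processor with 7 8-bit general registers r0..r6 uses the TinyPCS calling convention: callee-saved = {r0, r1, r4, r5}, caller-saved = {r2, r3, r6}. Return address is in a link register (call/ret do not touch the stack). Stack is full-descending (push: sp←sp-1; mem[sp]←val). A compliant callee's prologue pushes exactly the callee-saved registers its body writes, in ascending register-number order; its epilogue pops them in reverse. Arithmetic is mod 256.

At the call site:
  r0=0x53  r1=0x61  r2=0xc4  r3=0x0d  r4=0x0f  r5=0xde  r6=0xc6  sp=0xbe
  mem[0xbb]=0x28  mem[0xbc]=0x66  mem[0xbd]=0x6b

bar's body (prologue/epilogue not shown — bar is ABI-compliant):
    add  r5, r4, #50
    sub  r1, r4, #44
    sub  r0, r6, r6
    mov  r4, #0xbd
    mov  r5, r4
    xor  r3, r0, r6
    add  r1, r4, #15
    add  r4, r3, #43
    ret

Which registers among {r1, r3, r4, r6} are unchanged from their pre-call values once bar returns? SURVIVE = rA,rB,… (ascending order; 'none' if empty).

SURVIVE = r1,r4,r6

prologue: push r0 -> mem[0xbd]=0x53, sp=0xbd
prologue: push r1 -> mem[0xbc]=0x61, sp=0xbc
prologue: push r4 -> mem[0xbb]=0x0f, sp=0xbb
prologue: push r5 -> mem[0xba]=0xde, sp=0xba
body[0] add  r5, r4, #50 -> r5=0x41
body[1] sub  r1, r4, #44 -> r1=0xe3
body[2] sub  r0, r6, r6 -> r0=0x00
body[3] mov  r4, #0xbd -> r4=0xbd
body[4] mov  r5, r4 -> r5=0xbd
body[5] xor  r3, r0, r6 -> r3=0xc6
body[6] add  r1, r4, #15 -> r1=0xcc
body[7] add  r4, r3, #43 -> r4=0xf1
epilogue: pop r5=0xde, sp=0xbb
epilogue: pop r4=0x0f, sp=0xbc
epilogue: pop r1=0x61, sp=0xbd
epilogue: pop r0=0x53, sp=0xbe
r1: callee-saved, written=True
r3: caller-saved, written=True
r4: callee-saved, written=True
r6: caller-saved, written=False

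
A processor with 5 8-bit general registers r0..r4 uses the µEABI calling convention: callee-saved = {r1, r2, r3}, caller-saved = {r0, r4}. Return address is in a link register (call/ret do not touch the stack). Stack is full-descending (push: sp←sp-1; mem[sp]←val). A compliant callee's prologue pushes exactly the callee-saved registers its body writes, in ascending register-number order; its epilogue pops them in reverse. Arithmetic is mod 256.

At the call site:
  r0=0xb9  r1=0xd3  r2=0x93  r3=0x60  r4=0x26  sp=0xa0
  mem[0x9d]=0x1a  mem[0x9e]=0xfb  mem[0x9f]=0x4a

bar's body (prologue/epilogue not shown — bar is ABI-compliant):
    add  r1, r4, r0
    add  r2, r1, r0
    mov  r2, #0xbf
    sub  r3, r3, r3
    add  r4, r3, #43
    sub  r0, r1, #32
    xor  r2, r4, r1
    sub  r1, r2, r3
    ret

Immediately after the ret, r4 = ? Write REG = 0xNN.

REG = 0x2b

prologue: push r1 -> mem[0x9f]=0xd3, sp=0x9f
prologue: push r2 -> mem[0x9e]=0x93, sp=0x9e
prologue: push r3 -> mem[0x9d]=0x60, sp=0x9d
body[0] add  r1, r4, r0 -> r1=0xdf
body[1] add  r2, r1, r0 -> r2=0x98
body[2] mov  r2, #0xbf -> r2=0xbf
body[3] sub  r3, r3, r3 -> r3=0x00
body[4] add  r4, r3, #43 -> r4=0x2b
body[5] sub  r0, r1, #32 -> r0=0xbf
body[6] xor  r2, r4, r1 -> r2=0xf4
body[7] sub  r1, r2, r3 -> r1=0xf4
epilogue: pop r3=0x60, sp=0x9e
epilogue: pop r2=0x93, sp=0x9f
epilogue: pop r1=0xd3, sp=0xa0
r4 is caller-saved -> body value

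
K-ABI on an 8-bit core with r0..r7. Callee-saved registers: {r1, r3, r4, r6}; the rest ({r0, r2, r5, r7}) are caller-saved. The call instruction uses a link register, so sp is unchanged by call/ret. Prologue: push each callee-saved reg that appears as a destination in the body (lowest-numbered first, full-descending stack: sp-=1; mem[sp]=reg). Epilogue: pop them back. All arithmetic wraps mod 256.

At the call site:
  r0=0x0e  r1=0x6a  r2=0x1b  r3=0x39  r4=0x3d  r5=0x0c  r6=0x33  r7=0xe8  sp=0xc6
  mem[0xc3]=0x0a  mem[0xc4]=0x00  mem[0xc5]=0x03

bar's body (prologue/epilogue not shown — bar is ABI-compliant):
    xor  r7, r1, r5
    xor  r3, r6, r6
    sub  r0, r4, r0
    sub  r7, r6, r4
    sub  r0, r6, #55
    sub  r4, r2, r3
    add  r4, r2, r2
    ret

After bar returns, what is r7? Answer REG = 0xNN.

prologue: push r3 → mem[0xc5]=0x39, sp=0xc5
prologue: push r4 → mem[0xc4]=0x3d, sp=0xc4
body[0] xor  r7, r1, r5 → r7=0x66
body[1] xor  r3, r6, r6 → r3=0x00
body[2] sub  r0, r4, r0 → r0=0x2f
body[3] sub  r7, r6, r4 → r7=0xf6
body[4] sub  r0, r6, #55 → r0=0xfc
body[5] sub  r4, r2, r3 → r4=0x1b
body[6] add  r4, r2, r2 → r4=0x36
epilogue: pop r4=0x3d, sp=0xc5
epilogue: pop r3=0x39, sp=0xc6
r7 is caller-saved → body value

REG = 0xf6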